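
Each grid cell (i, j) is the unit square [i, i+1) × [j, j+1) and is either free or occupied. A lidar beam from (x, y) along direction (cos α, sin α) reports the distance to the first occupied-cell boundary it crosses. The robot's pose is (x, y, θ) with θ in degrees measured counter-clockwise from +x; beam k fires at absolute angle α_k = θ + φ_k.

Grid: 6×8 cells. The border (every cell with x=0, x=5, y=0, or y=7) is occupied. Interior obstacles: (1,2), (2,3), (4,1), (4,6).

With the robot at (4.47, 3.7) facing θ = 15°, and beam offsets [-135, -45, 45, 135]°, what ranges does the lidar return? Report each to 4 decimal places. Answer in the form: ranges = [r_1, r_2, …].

beam 1: φ=-135°, α=240°
  d=(-0.5000,-0.8660)  start (4,3)  tX=0.9400 tY=0.8083  stride 1/|dx|=2.0000 1/|dy|=1.1547
    cross y-line → (4,2), t=0.8083
    cross x-line → (3,2), t=0.9400
    cross y-line → (3,1), t=1.9630
    cross x-line → (2,1), t=2.9400
    cross y-line → (2,0), t=3.1177 (wall)
  → r_1 = 3.1177
beam 2: φ=-45°, α=330°
  d=(0.8660,-0.5000)  start (4,3)  tX=0.6120 tY=1.4000  stride 1/|dx|=1.1547 1/|dy|=2.0000
    cross x-line → (5,3), t=0.6120 (wall)
  → r_2 = 0.6120
beam 3: φ=45°, α=60°
  d=(0.5000,0.8660)  start (4,3)  tX=1.0600 tY=0.3464  stride 1/|dx|=2.0000 1/|dy|=1.1547
    cross y-line → (4,4), t=0.3464
    cross x-line → (5,4), t=1.0600 (wall)
  → r_3 = 1.0600
beam 4: φ=135°, α=150°
  d=(-0.8660,0.5000)  start (4,3)  tX=0.5427 tY=0.6000  stride 1/|dx|=1.1547 1/|dy|=2.0000
    cross x-line → (3,3), t=0.5427
    cross y-line → (3,4), t=0.6000
    cross x-line → (2,4), t=1.6974
    cross y-line → (2,5), t=2.6000
    cross x-line → (1,5), t=2.8521
    cross x-line → (0,5), t=4.0068 (wall)
  → r_4 = 4.0068

ranges = [3.1177, 0.6120, 1.0600, 4.0068]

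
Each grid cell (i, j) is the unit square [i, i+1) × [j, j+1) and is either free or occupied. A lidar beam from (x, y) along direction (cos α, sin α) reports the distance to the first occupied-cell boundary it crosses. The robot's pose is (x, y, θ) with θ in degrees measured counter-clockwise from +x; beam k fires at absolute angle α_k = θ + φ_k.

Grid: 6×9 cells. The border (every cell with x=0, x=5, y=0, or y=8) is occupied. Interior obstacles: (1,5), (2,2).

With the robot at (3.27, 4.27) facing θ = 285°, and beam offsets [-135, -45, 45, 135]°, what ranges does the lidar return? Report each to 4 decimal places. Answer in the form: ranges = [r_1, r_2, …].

beam 1: φ=-135°, α=150°
  d=(-0.8660,0.5000)  start (3,4)  tX=0.3118 tY=1.4600  stride 1/|dx|=1.1547 1/|dy|=2.0000
    cross x-line → (2,4), t=0.3118
    cross y-line → (2,5), t=1.4600
    cross x-line → (1,5), t=1.4665 (wall)
  → r_1 = 1.4665
beam 2: φ=-45°, α=240°
  d=(-0.5000,-0.8660)  start (3,4)  tX=0.5400 tY=0.3118  stride 1/|dx|=2.0000 1/|dy|=1.1547
    cross y-line → (3,3), t=0.3118
    cross x-line → (2,3), t=0.5400
    cross y-line → (2,2), t=1.4665 (wall)
  → r_2 = 1.4665
beam 3: φ=45°, α=330°
  d=(0.8660,-0.5000)  start (3,4)  tX=0.8429 tY=0.5400  stride 1/|dx|=1.1547 1/|dy|=2.0000
    cross y-line → (3,3), t=0.5400
    cross x-line → (4,3), t=0.8429
    cross x-line → (5,3), t=1.9976 (wall)
  → r_3 = 1.9976
beam 4: φ=135°, α=60°
  d=(0.5000,0.8660)  start (3,4)  tX=1.4600 tY=0.8429  stride 1/|dx|=2.0000 1/|dy|=1.1547
    cross y-line → (3,5), t=0.8429
    cross x-line → (4,5), t=1.4600
    cross y-line → (4,6), t=1.9976
    cross y-line → (4,7), t=3.1523
    cross x-line → (5,7), t=3.4600 (wall)
  → r_4 = 3.4600

ranges = [1.4665, 1.4665, 1.9976, 3.4600]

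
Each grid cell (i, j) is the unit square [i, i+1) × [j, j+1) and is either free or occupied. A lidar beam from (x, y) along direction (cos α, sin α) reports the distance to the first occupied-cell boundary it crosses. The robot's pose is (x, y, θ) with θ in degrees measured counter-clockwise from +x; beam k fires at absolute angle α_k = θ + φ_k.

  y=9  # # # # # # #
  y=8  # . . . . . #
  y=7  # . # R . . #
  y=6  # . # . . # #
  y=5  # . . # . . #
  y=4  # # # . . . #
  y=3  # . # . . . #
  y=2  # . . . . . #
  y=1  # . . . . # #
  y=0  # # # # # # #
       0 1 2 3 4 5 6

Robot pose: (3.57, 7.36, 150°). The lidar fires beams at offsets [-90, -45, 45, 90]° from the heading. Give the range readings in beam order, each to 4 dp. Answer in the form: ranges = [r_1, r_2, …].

beam 1: φ=-90°, α=60°
  d=(0.5000,0.8660)  start (3,7)  tX=0.8600 tY=0.7390  stride 1/|dx|=2.0000 1/|dy|=1.1547
    cross y-line → (3,8), t=0.7390
    cross x-line → (4,8), t=0.8600
    cross y-line → (4,9), t=1.8937 (wall)
  → r_1 = 1.8937
beam 2: φ=-45°, α=105°
  d=(-0.2588,0.9659)  start (3,7)  tX=2.2023 tY=0.6626  stride 1/|dx|=3.8637 1/|dy|=1.0353
    cross y-line → (3,8), t=0.6626
    cross y-line → (3,9), t=1.6979 (wall)
  → r_2 = 1.6979
beam 3: φ=45°, α=195°
  d=(-0.9659,-0.2588)  start (3,7)  tX=0.5901 tY=1.3909  stride 1/|dx|=1.0353 1/|dy|=3.8637
    cross x-line → (2,7), t=0.5901 (wall)
  → r_3 = 0.5901
beam 4: φ=90°, α=240°
  d=(-0.5000,-0.8660)  start (3,7)  tX=1.1400 tY=0.4157  stride 1/|dx|=2.0000 1/|dy|=1.1547
    cross y-line → (3,6), t=0.4157
    cross x-line → (2,6), t=1.1400 (wall)
  → r_4 = 1.1400

ranges = [1.8937, 1.6979, 0.5901, 1.1400]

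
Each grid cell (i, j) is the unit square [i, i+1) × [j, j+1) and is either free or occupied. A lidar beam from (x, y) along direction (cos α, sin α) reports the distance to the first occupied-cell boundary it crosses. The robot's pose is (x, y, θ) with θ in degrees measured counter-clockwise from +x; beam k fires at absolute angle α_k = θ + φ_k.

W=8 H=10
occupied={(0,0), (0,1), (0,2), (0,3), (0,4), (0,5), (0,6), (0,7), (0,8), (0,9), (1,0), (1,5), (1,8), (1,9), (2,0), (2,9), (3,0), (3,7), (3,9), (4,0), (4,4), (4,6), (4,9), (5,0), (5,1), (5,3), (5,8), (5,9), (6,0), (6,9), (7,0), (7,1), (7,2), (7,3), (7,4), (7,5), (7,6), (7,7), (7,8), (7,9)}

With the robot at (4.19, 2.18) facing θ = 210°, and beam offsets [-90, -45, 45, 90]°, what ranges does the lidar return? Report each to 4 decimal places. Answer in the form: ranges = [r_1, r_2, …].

beam 1: φ=-90°, α=120°
  d=(-0.5000,0.8660)  start (4,2)  tX=0.3800 tY=0.9469  stride 1/|dx|=2.0000 1/|dy|=1.1547
    cross x-line → (3,2), t=0.3800
    cross y-line → (3,3), t=0.9469
    cross y-line → (3,4), t=2.1016
    cross x-line → (2,4), t=2.3800
    cross y-line → (2,5), t=3.2563
    cross x-line → (1,5), t=4.3800 (wall)
  → r_1 = 4.3800
beam 2: φ=-45°, α=165°
  d=(-0.9659,0.2588)  start (4,2)  tX=0.1967 tY=3.1682  stride 1/|dx|=1.0353 1/|dy|=3.8637
    cross x-line → (3,2), t=0.1967
    cross x-line → (2,2), t=1.2320
    cross x-line → (1,2), t=2.2673
    cross y-line → (1,3), t=3.1682
    cross x-line → (0,3), t=3.3025 (wall)
  → r_2 = 3.3025
beam 3: φ=45°, α=255°
  d=(-0.2588,-0.9659)  start (4,2)  tX=0.7341 tY=0.1863  stride 1/|dx|=3.8637 1/|dy|=1.0353
    cross y-line → (4,1), t=0.1863
    cross x-line → (3,1), t=0.7341
    cross y-line → (3,0), t=1.2216 (wall)
  → r_3 = 1.2216
beam 4: φ=90°, α=300°
  d=(0.5000,-0.8660)  start (4,2)  tX=1.6200 tY=0.2078  stride 1/|dx|=2.0000 1/|dy|=1.1547
    cross y-line → (4,1), t=0.2078
    cross y-line → (4,0), t=1.3625 (wall)
  → r_4 = 1.3625

ranges = [4.3800, 3.3025, 1.2216, 1.3625]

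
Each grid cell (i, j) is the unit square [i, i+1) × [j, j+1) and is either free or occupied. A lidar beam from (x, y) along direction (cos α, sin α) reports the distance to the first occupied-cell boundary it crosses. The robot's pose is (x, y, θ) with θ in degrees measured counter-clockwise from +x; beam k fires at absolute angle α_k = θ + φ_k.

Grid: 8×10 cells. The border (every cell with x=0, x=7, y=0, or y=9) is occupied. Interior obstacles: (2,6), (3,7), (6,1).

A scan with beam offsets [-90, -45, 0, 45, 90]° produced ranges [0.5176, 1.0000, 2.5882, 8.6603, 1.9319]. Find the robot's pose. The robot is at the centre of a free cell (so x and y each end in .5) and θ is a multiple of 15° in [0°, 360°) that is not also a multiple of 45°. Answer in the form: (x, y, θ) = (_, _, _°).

(x, y, θ) = (6.5, 8.5, 195°)

The pose lattice has 45·16 = 720 candidates. Test each by forward raycasting.
  (6.5, 4.5, 165°): beam 1 = 1.9319 ≠ 0.5176 ✗
  (2.5, 3.5, 150°): beam 1 = 6.3509 ≠ 0.5176 ✗
  (4.5, 8.5, 105°): beam 1 = 1.9319 ≠ 0.5176 ✗
  (5.5, 2.5, 330°): beam 1 = 1.7321 ≠ 0.5176 ✗
  …
  (6.5, 8.5, 195°): r_1=0.5176, r_2=1.0000, r_3=2.5882, r_4=8.6603, r_5=1.9319 — all match ✓
Only this pose fits every beam.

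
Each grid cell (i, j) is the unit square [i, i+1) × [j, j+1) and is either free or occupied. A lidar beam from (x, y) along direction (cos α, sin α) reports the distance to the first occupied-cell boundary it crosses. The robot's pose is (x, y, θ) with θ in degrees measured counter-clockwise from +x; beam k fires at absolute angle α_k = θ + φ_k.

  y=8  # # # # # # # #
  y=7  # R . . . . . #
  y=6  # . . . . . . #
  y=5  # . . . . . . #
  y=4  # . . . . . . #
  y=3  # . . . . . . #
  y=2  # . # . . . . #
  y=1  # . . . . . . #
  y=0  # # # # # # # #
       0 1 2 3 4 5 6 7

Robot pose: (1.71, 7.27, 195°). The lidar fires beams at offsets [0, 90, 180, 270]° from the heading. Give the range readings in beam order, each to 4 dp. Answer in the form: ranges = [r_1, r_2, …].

beam 1: φ=0°, α=195°
  direction (-0.9659, -0.2588); cell (1,7); t to first gridline: x 0.7350, y 1.0432 (then +1.0353 / +3.8637)
    (0,7) via x @ 0.7350  # hit
  → r_1 = 0.7350
beam 2: φ=90°, α=285°
  direction (0.2588, -0.9659); cell (1,7); t to first gridline: x 1.1205, y 0.2795 (then +3.8637 / +1.0353)
    (1,6) via y @ 0.2795
    (2,6) via x @ 1.1205
    (2,5) via y @ 1.3148
    (2,4) via y @ 2.3501
    (2,3) via y @ 3.3854
    (2,2) via y @ 4.4206  # hit
  → r_2 = 4.4206
beam 3: φ=180°, α=15°
  direction (0.9659, 0.2588); cell (1,7); t to first gridline: x 0.3002, y 2.8205 (then +1.0353 / +3.8637)
    (2,7) via x @ 0.3002
    (3,7) via x @ 1.3355
    (4,7) via x @ 2.3708
    (4,8) via y @ 2.8205  # hit
  → r_3 = 2.8205
beam 4: φ=270°, α=105°
  direction (-0.2588, 0.9659); cell (1,7); t to first gridline: x 2.7432, y 0.7558 (then +3.8637 / +1.0353)
    (1,8) via y @ 0.7558  # hit
  → r_4 = 0.7558

ranges = [0.7350, 4.4206, 2.8205, 0.7558]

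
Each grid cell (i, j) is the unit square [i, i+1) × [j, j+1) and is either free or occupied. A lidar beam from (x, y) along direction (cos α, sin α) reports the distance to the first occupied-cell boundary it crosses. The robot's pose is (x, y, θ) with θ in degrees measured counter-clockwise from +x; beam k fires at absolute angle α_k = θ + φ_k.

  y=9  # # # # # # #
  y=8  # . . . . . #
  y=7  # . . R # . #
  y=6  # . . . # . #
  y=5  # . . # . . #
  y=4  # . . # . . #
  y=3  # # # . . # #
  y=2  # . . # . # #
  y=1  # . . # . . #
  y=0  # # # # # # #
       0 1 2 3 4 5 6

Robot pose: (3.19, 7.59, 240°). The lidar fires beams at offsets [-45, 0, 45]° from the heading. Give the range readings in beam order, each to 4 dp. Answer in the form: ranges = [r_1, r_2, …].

beam 1: φ=-45°, α=195°
  direction (-0.9659, -0.2588); cell (3,7); t to first gridline: x 0.1967, y 2.2796 (then +1.0353 / +3.8637)
    (2,7) via x @ 0.1967
    (1,7) via x @ 1.2320
    (0,7) via x @ 2.2673  # hit
  → r_1 = 2.2673
beam 2: φ=0°, α=240°
  direction (-0.5000, -0.8660); cell (3,7); t to first gridline: x 0.3800, y 0.6813 (then +2.0000 / +1.1547)
    (2,7) via x @ 0.3800
    (2,6) via y @ 0.6813
    (2,5) via y @ 1.8360
    (1,5) via x @ 2.3800
    (1,4) via y @ 2.9907
    (1,3) via y @ 4.1454  # hit
  → r_2 = 4.1454
beam 3: φ=45°, α=285°
  direction (0.2588, -0.9659); cell (3,7); t to first gridline: x 3.1296, y 0.6108 (then +3.8637 / +1.0353)
    (3,6) via y @ 0.6108
    (3,5) via y @ 1.6461  # hit
  → r_3 = 1.6461

ranges = [2.2673, 4.1454, 1.6461]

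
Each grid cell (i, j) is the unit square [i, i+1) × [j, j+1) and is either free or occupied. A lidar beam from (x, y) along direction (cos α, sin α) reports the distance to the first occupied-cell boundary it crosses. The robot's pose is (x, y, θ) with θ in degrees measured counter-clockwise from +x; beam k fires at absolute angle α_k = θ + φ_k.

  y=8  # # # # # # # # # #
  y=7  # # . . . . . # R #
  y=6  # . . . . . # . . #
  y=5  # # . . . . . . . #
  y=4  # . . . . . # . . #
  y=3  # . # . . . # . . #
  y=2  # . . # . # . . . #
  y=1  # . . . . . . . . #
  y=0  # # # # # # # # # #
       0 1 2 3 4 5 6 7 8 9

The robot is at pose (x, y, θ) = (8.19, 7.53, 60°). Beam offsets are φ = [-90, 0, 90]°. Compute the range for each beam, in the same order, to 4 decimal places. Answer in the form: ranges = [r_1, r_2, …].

beam 1: φ=-90°, α=330°
  cosα=0.8660 sinα=-0.5000 | (8,7) | tMaxX 0.9353 tMaxY 1.0600 | tΔX 1.1547 tΔY 2.0000
    t=0.9353 [x] (9,7) — stop
  → r_1 = 0.9353
beam 2: φ=0°, α=60°
  cosα=0.5000 sinα=0.8660 | (8,7) | tMaxX 1.6200 tMaxY 0.5427 | tΔX 2.0000 tΔY 1.1547
    t=0.5427 [y] (8,8) — stop
  → r_2 = 0.5427
beam 3: φ=90°, α=150°
  cosα=-0.8660 sinα=0.5000 | (8,7) | tMaxX 0.2194 tMaxY 0.9400 | tΔX 1.1547 tΔY 2.0000
    t=0.2194 [x] (7,7) — stop
  → r_3 = 0.2194

ranges = [0.9353, 0.5427, 0.2194]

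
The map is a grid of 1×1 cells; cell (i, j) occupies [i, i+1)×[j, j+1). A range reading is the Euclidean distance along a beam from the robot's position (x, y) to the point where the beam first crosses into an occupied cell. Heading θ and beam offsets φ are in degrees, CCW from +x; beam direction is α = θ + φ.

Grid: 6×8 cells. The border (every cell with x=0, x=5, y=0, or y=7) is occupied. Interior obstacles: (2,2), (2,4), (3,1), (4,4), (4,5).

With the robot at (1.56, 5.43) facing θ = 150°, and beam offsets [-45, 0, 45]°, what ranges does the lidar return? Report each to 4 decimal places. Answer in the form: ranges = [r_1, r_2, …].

ranges = [1.6254, 0.6466, 0.5798]

beam 1: φ=-45°, α=105°
  cosα=-0.2588 sinα=0.9659 | (1,5) | tMaxX 2.1637 tMaxY 0.5901 | tΔX 3.8637 tΔY 1.0353
    t=0.5901 [y] (1,6)
    t=1.6254 [y] (1,7) — stop
  → r_1 = 1.6254
beam 2: φ=0°, α=150°
  cosα=-0.8660 sinα=0.5000 | (1,5) | tMaxX 0.6466 tMaxY 1.1400 | tΔX 1.1547 tΔY 2.0000
    t=0.6466 [x] (0,5) — stop
  → r_2 = 0.6466
beam 3: φ=45°, α=195°
  cosα=-0.9659 sinα=-0.2588 | (1,5) | tMaxX 0.5798 tMaxY 1.6614 | tΔX 1.0353 tΔY 3.8637
    t=0.5798 [x] (0,5) — stop
  → r_3 = 0.5798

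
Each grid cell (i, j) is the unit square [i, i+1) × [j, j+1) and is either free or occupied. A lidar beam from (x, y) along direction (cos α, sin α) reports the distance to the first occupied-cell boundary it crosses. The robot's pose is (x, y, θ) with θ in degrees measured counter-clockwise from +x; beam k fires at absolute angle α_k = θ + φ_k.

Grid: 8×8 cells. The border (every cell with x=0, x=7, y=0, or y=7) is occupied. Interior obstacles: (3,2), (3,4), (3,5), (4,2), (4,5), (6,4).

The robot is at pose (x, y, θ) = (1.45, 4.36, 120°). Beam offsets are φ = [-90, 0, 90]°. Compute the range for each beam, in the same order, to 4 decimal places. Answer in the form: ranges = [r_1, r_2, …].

ranges = [1.7898, 0.9000, 0.5196]

beam 1: φ=-90°, α=30°
  cosα=0.8660 sinα=0.5000 | (1,4) | tMaxX 0.6351 tMaxY 1.2800 | tΔX 1.1547 tΔY 2.0000
    t=0.6351 [x] (2,4)
    t=1.2800 [y] (2,5)
    t=1.7898 [x] (3,5) — stop
  → r_1 = 1.7898
beam 2: φ=0°, α=120°
  cosα=-0.5000 sinα=0.8660 | (1,4) | tMaxX 0.9000 tMaxY 0.7390 | tΔX 2.0000 tΔY 1.1547
    t=0.7390 [y] (1,5)
    t=0.9000 [x] (0,5) — stop
  → r_2 = 0.9000
beam 3: φ=90°, α=210°
  cosα=-0.8660 sinα=-0.5000 | (1,4) | tMaxX 0.5196 tMaxY 0.7200 | tΔX 1.1547 tΔY 2.0000
    t=0.5196 [x] (0,4) — stop
  → r_3 = 0.5196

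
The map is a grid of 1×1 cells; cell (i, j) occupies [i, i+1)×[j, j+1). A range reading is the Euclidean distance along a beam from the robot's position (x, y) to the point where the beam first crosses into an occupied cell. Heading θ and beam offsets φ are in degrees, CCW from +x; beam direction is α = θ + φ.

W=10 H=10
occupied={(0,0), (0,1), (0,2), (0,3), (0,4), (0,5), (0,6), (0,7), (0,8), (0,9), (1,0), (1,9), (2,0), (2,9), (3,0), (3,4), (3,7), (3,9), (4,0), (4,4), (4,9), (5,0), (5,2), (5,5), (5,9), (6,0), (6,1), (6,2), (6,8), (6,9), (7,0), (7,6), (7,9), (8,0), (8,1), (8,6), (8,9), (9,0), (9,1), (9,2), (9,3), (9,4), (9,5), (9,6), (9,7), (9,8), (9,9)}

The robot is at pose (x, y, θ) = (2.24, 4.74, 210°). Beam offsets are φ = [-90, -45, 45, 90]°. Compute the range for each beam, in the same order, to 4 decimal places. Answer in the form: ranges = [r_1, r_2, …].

beam 1: φ=-90°, α=120°
  dir = (cos 120°, sin 120°) = (-0.5000, 0.8660); from cell (2,4)
  next x-line at t=0.4800, next y-line at t=0.3002; Δt_x=2.0000, Δt_y=1.1547
    y: enter (2,5) at t=0.3002
    x: enter (1,5) at t=0.4800
    y: enter (1,6) at t=1.4549
    x: enter (0,6) at t=2.4800 ← occupied
  → r_1 = 2.4800
beam 2: φ=-45°, α=165°
  dir = (cos 165°, sin 165°) = (-0.9659, 0.2588); from cell (2,4)
  next x-line at t=0.2485, next y-line at t=1.0046; Δt_x=1.0353, Δt_y=3.8637
    x: enter (1,4) at t=0.2485
    y: enter (1,5) at t=1.0046
    x: enter (0,5) at t=1.2837 ← occupied
  → r_2 = 1.2837
beam 3: φ=45°, α=255°
  dir = (cos 255°, sin 255°) = (-0.2588, -0.9659); from cell (2,4)
  next x-line at t=0.9273, next y-line at t=0.7661; Δt_x=3.8637, Δt_y=1.0353
    y: enter (2,3) at t=0.7661
    x: enter (1,3) at t=0.9273
    y: enter (1,2) at t=1.8014
    y: enter (1,1) at t=2.8367
    y: enter (1,0) at t=3.8719 ← occupied
  → r_3 = 3.8719
beam 4: φ=90°, α=300°
  dir = (cos 300°, sin 300°) = (0.5000, -0.8660); from cell (2,4)
  next x-line at t=1.5200, next y-line at t=0.8545; Δt_x=2.0000, Δt_y=1.1547
    y: enter (2,3) at t=0.8545
    x: enter (3,3) at t=1.5200
    y: enter (3,2) at t=2.0092
    y: enter (3,1) at t=3.1639
    x: enter (4,1) at t=3.5200
    y: enter (4,0) at t=4.3186 ← occupied
  → r_4 = 4.3186

ranges = [2.4800, 1.2837, 3.8719, 4.3186]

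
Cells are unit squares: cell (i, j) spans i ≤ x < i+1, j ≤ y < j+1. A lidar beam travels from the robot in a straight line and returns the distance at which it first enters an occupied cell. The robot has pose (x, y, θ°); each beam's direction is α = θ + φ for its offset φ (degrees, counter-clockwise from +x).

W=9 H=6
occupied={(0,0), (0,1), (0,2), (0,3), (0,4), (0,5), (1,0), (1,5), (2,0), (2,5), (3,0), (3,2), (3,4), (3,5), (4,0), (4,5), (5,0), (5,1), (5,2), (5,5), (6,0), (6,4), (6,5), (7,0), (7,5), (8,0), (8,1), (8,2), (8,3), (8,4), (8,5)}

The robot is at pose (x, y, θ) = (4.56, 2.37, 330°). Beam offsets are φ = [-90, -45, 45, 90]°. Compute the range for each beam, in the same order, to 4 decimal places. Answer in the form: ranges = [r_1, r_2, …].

beam 1: φ=-90°, α=240°
  d=(-0.5000,-0.8660)  start (4,2)  tX=1.1200 tY=0.4272  stride 1/|dx|=2.0000 1/|dy|=1.1547
    cross y-line → (4,1), t=0.4272
    cross x-line → (3,1), t=1.1200
    cross y-line → (3,0), t=1.5819 (wall)
  → r_1 = 1.5819
beam 2: φ=-45°, α=285°
  d=(0.2588,-0.9659)  start (4,2)  tX=1.7000 tY=0.3831  stride 1/|dx|=3.8637 1/|dy|=1.0353
    cross y-line → (4,1), t=0.3831
    cross y-line → (4,0), t=1.4183 (wall)
  → r_2 = 1.4183
beam 3: φ=45°, α=15°
  d=(0.9659,0.2588)  start (4,2)  tX=0.4555 tY=2.4341  stride 1/|dx|=1.0353 1/|dy|=3.8637
    cross x-line → (5,2), t=0.4555 (wall)
  → r_3 = 0.4555
beam 4: φ=90°, α=60°
  d=(0.5000,0.8660)  start (4,2)  tX=0.8800 tY=0.7275  stride 1/|dx|=2.0000 1/|dy|=1.1547
    cross y-line → (4,3), t=0.7275
    cross x-line → (5,3), t=0.8800
    cross y-line → (5,4), t=1.8822
    cross x-line → (6,4), t=2.8800 (wall)
  → r_4 = 2.8800

ranges = [1.5819, 1.4183, 0.4555, 2.8800]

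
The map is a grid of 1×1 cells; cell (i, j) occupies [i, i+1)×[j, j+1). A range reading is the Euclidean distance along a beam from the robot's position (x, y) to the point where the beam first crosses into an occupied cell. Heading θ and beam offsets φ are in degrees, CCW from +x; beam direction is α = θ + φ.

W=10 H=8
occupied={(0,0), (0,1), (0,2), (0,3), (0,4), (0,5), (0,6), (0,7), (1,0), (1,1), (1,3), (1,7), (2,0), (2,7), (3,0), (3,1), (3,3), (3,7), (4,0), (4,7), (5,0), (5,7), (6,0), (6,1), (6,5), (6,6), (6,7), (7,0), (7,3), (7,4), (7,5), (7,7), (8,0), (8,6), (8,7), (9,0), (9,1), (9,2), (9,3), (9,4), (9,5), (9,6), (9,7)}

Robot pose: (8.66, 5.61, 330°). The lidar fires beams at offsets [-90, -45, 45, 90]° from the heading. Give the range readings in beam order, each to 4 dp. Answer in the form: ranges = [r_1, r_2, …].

beam 1: φ=-90°, α=240°
  direction (-0.5000, -0.8660); cell (8,5); t to first gridline: x 1.3200, y 0.7044 (then +2.0000 / +1.1547)
    (8,4) via y @ 0.7044
    (7,4) via x @ 1.3200  # hit
  → r_1 = 1.3200
beam 2: φ=-45°, α=285°
  direction (0.2588, -0.9659); cell (8,5); t to first gridline: x 1.3137, y 0.6315 (then +3.8637 / +1.0353)
    (8,4) via y @ 0.6315
    (9,4) via x @ 1.3137  # hit
  → r_2 = 1.3137
beam 3: φ=45°, α=15°
  direction (0.9659, 0.2588); cell (8,5); t to first gridline: x 0.3520, y 1.5068 (then +1.0353 / +3.8637)
    (9,5) via x @ 0.3520  # hit
  → r_3 = 0.3520
beam 4: φ=90°, α=60°
  direction (0.5000, 0.8660); cell (8,5); t to first gridline: x 0.6800, y 0.4503 (then +2.0000 / +1.1547)
    (8,6) via y @ 0.4503  # hit
  → r_4 = 0.4503

ranges = [1.3200, 1.3137, 0.3520, 0.4503]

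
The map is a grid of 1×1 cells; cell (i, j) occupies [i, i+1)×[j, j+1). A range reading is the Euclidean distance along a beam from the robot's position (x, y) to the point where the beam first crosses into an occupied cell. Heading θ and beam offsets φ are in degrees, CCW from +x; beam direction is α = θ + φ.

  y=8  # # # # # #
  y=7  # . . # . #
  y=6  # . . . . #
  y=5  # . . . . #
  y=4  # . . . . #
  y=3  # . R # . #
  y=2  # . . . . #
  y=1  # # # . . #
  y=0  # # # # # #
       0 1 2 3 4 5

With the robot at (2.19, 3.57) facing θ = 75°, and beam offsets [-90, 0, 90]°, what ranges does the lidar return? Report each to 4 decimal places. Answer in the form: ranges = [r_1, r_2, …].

beam 1: φ=-90°, α=345°
  d=(0.9659,-0.2588)  start (2,3)  tX=0.8386 tY=2.2023  stride 1/|dx|=1.0353 1/|dy|=3.8637
    cross x-line → (3,3), t=0.8386 (wall)
  → r_1 = 0.8386
beam 2: φ=0°, α=75°
  d=(0.2588,0.9659)  start (2,3)  tX=3.1296 tY=0.4452  stride 1/|dx|=3.8637 1/|dy|=1.0353
    cross y-line → (2,4), t=0.4452
    cross y-line → (2,5), t=1.4804
    cross y-line → (2,6), t=2.5157
    cross x-line → (3,6), t=3.1296
    cross y-line → (3,7), t=3.5510 (wall)
  → r_2 = 3.5510
beam 3: φ=90°, α=165°
  d=(-0.9659,0.2588)  start (2,3)  tX=0.1967 tY=1.6614  stride 1/|dx|=1.0353 1/|dy|=3.8637
    cross x-line → (1,3), t=0.1967
    cross x-line → (0,3), t=1.2320 (wall)
  → r_3 = 1.2320

ranges = [0.8386, 3.5510, 1.2320]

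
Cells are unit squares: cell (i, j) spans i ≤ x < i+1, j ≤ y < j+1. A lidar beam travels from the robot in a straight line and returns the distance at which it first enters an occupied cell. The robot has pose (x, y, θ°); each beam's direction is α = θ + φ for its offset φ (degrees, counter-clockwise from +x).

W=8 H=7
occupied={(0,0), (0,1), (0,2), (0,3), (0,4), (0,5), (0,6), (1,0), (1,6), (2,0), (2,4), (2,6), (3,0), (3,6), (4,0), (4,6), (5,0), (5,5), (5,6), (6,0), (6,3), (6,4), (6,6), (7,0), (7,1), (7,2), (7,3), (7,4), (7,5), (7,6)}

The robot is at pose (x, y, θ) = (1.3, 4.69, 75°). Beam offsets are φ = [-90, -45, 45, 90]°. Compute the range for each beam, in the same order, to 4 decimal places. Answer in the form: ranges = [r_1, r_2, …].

ranges = [0.7247, 2.6200, 0.6000, 0.3106]

beam 1: φ=-90°, α=345°
  d=(0.9659,-0.2588)  start (1,4)  tX=0.7247 tY=2.6660  stride 1/|dx|=1.0353 1/|dy|=3.8637
    cross x-line → (2,4), t=0.7247 (wall)
  → r_1 = 0.7247
beam 2: φ=-45°, α=30°
  d=(0.8660,0.5000)  start (1,4)  tX=0.8083 tY=0.6200  stride 1/|dx|=1.1547 1/|dy|=2.0000
    cross y-line → (1,5), t=0.6200
    cross x-line → (2,5), t=0.8083
    cross x-line → (3,5), t=1.9630
    cross y-line → (3,6), t=2.6200 (wall)
  → r_2 = 2.6200
beam 3: φ=45°, α=120°
  d=(-0.5000,0.8660)  start (1,4)  tX=0.6000 tY=0.3580  stride 1/|dx|=2.0000 1/|dy|=1.1547
    cross y-line → (1,5), t=0.3580
    cross x-line → (0,5), t=0.6000 (wall)
  → r_3 = 0.6000
beam 4: φ=90°, α=165°
  d=(-0.9659,0.2588)  start (1,4)  tX=0.3106 tY=1.1977  stride 1/|dx|=1.0353 1/|dy|=3.8637
    cross x-line → (0,4), t=0.3106 (wall)
  → r_4 = 0.3106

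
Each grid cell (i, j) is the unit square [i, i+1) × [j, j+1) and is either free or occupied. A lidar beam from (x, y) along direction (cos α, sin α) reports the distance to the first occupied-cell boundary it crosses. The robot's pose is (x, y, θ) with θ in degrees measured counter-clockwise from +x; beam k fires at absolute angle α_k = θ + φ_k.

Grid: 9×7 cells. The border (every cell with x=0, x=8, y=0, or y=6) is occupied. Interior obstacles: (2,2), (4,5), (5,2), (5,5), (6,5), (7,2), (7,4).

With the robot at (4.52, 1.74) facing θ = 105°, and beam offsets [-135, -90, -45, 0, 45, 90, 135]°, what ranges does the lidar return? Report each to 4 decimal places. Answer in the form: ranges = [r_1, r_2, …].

beam 1: φ=-135°, α=330°
  direction (0.8660, -0.5000); cell (4,1); t to first gridline: x 0.5543, y 1.4800 (then +1.1547 / +2.0000)
    (5,1) via x @ 0.5543
    (5,0) via y @ 1.4800  # hit
  → r_1 = 1.4800
beam 2: φ=-90°, α=15°
  direction (0.9659, 0.2588); cell (4,1); t to first gridline: x 0.4969, y 1.0046 (then +1.0353 / +3.8637)
    (5,1) via x @ 0.4969
    (5,2) via y @ 1.0046  # hit
  → r_2 = 1.0046
beam 3: φ=-45°, α=60°
  direction (0.5000, 0.8660); cell (4,1); t to first gridline: x 0.9600, y 0.3002 (then +2.0000 / +1.1547)
    (4,2) via y @ 0.3002
    (5,2) via x @ 0.9600  # hit
  → r_3 = 0.9600
beam 4: φ=0°, α=105°
  direction (-0.2588, 0.9659); cell (4,1); t to first gridline: x 2.0091, y 0.2692 (then +3.8637 / +1.0353)
    (4,2) via y @ 0.2692
    (4,3) via y @ 1.3044
    (3,3) via x @ 2.0091
    (3,4) via y @ 2.3397
    (3,5) via y @ 3.3750
    (3,6) via y @ 4.4103  # hit
  → r_4 = 4.4103
beam 5: φ=45°, α=150°
  direction (-0.8660, 0.5000); cell (4,1); t to first gridline: x 0.6004, y 0.5200 (then +1.1547 / +2.0000)
    (4,2) via y @ 0.5200
    (3,2) via x @ 0.6004
    (2,2) via x @ 1.7551  # hit
  → r_5 = 1.7551
beam 6: φ=90°, α=195°
  direction (-0.9659, -0.2588); cell (4,1); t to first gridline: x 0.5383, y 2.8591 (then +1.0353 / +3.8637)
    (3,1) via x @ 0.5383
    (2,1) via x @ 1.5736
    (1,1) via x @ 2.6089
    (1,0) via y @ 2.8591  # hit
  → r_6 = 2.8591
beam 7: φ=135°, α=240°
  direction (-0.5000, -0.8660); cell (4,1); t to first gridline: x 1.0400, y 0.8545 (then +2.0000 / +1.1547)
    (4,0) via y @ 0.8545  # hit
  → r_7 = 0.8545

ranges = [1.4800, 1.0046, 0.9600, 4.4103, 1.7551, 2.8591, 0.8545]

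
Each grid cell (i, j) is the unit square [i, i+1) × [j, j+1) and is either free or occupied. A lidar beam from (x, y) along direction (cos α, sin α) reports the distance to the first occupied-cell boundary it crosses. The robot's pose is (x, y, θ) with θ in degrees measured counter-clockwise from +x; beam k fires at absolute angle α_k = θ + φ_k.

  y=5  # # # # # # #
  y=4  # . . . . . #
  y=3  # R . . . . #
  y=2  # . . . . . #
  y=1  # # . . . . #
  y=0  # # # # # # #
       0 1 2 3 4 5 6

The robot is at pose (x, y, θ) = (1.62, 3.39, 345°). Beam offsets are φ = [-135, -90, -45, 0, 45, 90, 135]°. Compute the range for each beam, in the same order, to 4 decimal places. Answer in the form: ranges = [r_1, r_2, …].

ranges = [0.7159, 1.4390, 2.7597, 4.5345, 3.2200, 1.6668, 1.2400]

beam 1: φ=-135°, α=210°
  cosα=-0.8660 sinα=-0.5000 | (1,3) | tMaxX 0.7159 tMaxY 0.7800 | tΔX 1.1547 tΔY 2.0000
    t=0.7159 [x] (0,3) — stop
  → r_1 = 0.7159
beam 2: φ=-90°, α=255°
  cosα=-0.2588 sinα=-0.9659 | (1,3) | tMaxX 2.3955 tMaxY 0.4038 | tΔX 3.8637 tΔY 1.0353
    t=0.4038 [y] (1,2)
    t=1.4390 [y] (1,1) — stop
  → r_2 = 1.4390
beam 3: φ=-45°, α=300°
  cosα=0.5000 sinα=-0.8660 | (1,3) | tMaxX 0.7600 tMaxY 0.4503 | tΔX 2.0000 tΔY 1.1547
    t=0.4503 [y] (1,2)
    t=0.7600 [x] (2,2)
    t=1.6050 [y] (2,1)
    t=2.7597 [y] (2,0) — stop
  → r_3 = 2.7597
beam 4: φ=0°, α=345°
  cosα=0.9659 sinα=-0.2588 | (1,3) | tMaxX 0.3934 tMaxY 1.5068 | tΔX 1.0353 tΔY 3.8637
    t=0.3934 [x] (2,3)
    t=1.4287 [x] (3,3)
    t=1.5068 [y] (3,2)
    t=2.4640 [x] (4,2)
    t=3.4992 [x] (5,2)
    t=4.5345 [x] (6,2) — stop
  → r_4 = 4.5345
beam 5: φ=45°, α=30°
  cosα=0.8660 sinα=0.5000 | (1,3) | tMaxX 0.4388 tMaxY 1.2200 | tΔX 1.1547 tΔY 2.0000
    t=0.4388 [x] (2,3)
    t=1.2200 [y] (2,4)
    t=1.5935 [x] (3,4)
    t=2.7482 [x] (4,4)
    t=3.2200 [y] (4,5) — stop
  → r_5 = 3.2200
beam 6: φ=90°, α=75°
  cosα=0.2588 sinα=0.9659 | (1,3) | tMaxX 1.4682 tMaxY 0.6315 | tΔX 3.8637 tΔY 1.0353
    t=0.6315 [y] (1,4)
    t=1.4682 [x] (2,4)
    t=1.6668 [y] (2,5) — stop
  → r_6 = 1.6668
beam 7: φ=135°, α=120°
  cosα=-0.5000 sinα=0.8660 | (1,3) | tMaxX 1.2400 tMaxY 0.7044 | tΔX 2.0000 tΔY 1.1547
    t=0.7044 [y] (1,4)
    t=1.2400 [x] (0,4) — stop
  → r_7 = 1.2400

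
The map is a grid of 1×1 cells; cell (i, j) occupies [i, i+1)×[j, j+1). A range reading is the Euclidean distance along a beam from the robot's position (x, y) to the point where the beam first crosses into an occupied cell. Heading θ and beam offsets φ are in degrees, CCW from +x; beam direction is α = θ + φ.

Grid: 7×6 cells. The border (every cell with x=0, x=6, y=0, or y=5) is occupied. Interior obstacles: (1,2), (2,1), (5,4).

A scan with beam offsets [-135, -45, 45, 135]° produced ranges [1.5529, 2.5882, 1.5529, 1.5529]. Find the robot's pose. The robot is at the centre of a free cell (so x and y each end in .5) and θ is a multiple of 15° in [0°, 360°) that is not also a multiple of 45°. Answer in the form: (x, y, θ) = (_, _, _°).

(x, y, θ) = (2.5, 3.5, 60°)

Enumerate (i+0.5, j+0.5, θ) over the 17 free cells and 16 admissible headings. For each, cast all 4 beams and compare to the given ranges.
  (3.5, 1.5, 195°): beam 1 = 3.0000 ≠ 1.5529 ✗
  (3.5, 1.5, 30°): beam 1 = 0.5176 ≠ 1.5529 ✗
  (5.5, 3.5, 300°): beam 1 = 4.6587 ≠ 1.5529 ✗
  …
  (2.5, 3.5, 60°): r_1=1.5529, r_2=2.5882, r_3=1.5529, r_4=1.5529 — all match ✓
Unique over the lattice → pose = (2.5, 3.5, 60°).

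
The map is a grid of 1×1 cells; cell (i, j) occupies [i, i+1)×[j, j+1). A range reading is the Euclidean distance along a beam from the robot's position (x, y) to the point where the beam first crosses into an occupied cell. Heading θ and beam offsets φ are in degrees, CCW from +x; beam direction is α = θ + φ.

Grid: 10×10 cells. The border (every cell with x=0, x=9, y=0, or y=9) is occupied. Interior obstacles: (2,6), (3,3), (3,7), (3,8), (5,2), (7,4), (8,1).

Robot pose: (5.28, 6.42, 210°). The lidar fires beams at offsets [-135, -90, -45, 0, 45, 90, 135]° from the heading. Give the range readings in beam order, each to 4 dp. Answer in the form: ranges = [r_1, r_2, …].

beam 1: φ=-135°, α=75°
  direction (0.2588, 0.9659); cell (5,6); t to first gridline: x 2.7819, y 0.6005 (then +3.8637 / +1.0353)
    (5,7) via y @ 0.6005
    (5,8) via y @ 1.6357
    (5,9) via y @ 2.6710  # hit
  → r_1 = 2.6710
beam 2: φ=-90°, α=120°
  direction (-0.5000, 0.8660); cell (5,6); t to first gridline: x 0.5600, y 0.6697 (then +2.0000 / +1.1547)
    (4,6) via x @ 0.5600
    (4,7) via y @ 0.6697
    (4,8) via y @ 1.8244
    (3,8) via x @ 2.5600  # hit
  → r_2 = 2.5600
beam 3: φ=-45°, α=165°
  direction (-0.9659, 0.2588); cell (5,6); t to first gridline: x 0.2899, y 2.2409 (then +1.0353 / +3.8637)
    (4,6) via x @ 0.2899
    (3,6) via x @ 1.3252
    (3,7) via y @ 2.2409  # hit
  → r_3 = 2.2409
beam 4: φ=0°, α=210°
  direction (-0.8660, -0.5000); cell (5,6); t to first gridline: x 0.3233, y 0.8400 (then +1.1547 / +2.0000)
    (4,6) via x @ 0.3233
    (4,5) via y @ 0.8400
    (3,5) via x @ 1.4780
    (2,5) via x @ 2.6327
    (2,4) via y @ 2.8400
    (1,4) via x @ 3.7874
    (1,3) via y @ 4.8400
    (0,3) via x @ 4.9421  # hit
  → r_4 = 4.9421
beam 5: φ=45°, α=255°
  direction (-0.2588, -0.9659); cell (5,6); t to first gridline: x 1.0818, y 0.4348 (then +3.8637 / +1.0353)
    (5,5) via y @ 0.4348
    (4,5) via x @ 1.0818
    (4,4) via y @ 1.4701
    (4,3) via y @ 2.5054
    (4,2) via y @ 3.5406
    (4,1) via y @ 4.5759
    (3,1) via x @ 4.9455
    (3,0) via y @ 5.6112  # hit
  → r_5 = 5.6112
beam 6: φ=90°, α=300°
  direction (0.5000, -0.8660); cell (5,6); t to first gridline: x 1.4400, y 0.4850 (then +2.0000 / +1.1547)
    (5,5) via y @ 0.4850
    (6,5) via x @ 1.4400
    (6,4) via y @ 1.6397
    (6,3) via y @ 2.7944
    (7,3) via x @ 3.4400
    (7,2) via y @ 3.9491
    (7,1) via y @ 5.1038
    (8,1) via x @ 5.4400  # hit
  → r_6 = 5.4400
beam 7: φ=135°, α=345°
  direction (0.9659, -0.2588); cell (5,6); t to first gridline: x 0.7454, y 1.6228 (then +1.0353 / +3.8637)
    (6,6) via x @ 0.7454
    (6,5) via y @ 1.6228
    (7,5) via x @ 1.7807
    (8,5) via x @ 2.8160
    (9,5) via x @ 3.8512  # hit
  → r_7 = 3.8512

ranges = [2.6710, 2.5600, 2.2409, 4.9421, 5.6112, 5.4400, 3.8512]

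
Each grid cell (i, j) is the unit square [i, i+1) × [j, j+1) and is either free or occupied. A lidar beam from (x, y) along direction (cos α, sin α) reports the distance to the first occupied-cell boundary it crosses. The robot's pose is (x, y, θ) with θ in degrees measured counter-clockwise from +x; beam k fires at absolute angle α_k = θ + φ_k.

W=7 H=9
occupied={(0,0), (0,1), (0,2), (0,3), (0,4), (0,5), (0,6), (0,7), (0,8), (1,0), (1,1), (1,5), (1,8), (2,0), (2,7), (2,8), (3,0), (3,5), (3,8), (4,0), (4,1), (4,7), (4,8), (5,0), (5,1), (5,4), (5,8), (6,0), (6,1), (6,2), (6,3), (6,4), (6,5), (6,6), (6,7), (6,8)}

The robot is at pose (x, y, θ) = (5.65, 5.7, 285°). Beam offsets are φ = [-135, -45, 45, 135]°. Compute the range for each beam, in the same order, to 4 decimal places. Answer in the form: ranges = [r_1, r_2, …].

ranges = [3.0600, 0.8083, 0.4041, 0.7000]

beam 1: φ=-135°, α=150°
  dir = (cos 150°, sin 150°) = (-0.8660, 0.5000); from cell (5,5)
  next x-line at t=0.7506, next y-line at t=0.6000; Δt_x=1.1547, Δt_y=2.0000
    y: enter (5,6) at t=0.6000
    x: enter (4,6) at t=0.7506
    x: enter (3,6) at t=1.9053
    y: enter (3,7) at t=2.6000
    x: enter (2,7) at t=3.0600 ← occupied
  → r_1 = 3.0600
beam 2: φ=-45°, α=240°
  dir = (cos 240°, sin 240°) = (-0.5000, -0.8660); from cell (5,5)
  next x-line at t=1.3000, next y-line at t=0.8083; Δt_x=2.0000, Δt_y=1.1547
    y: enter (5,4) at t=0.8083 ← occupied
  → r_2 = 0.8083
beam 3: φ=45°, α=330°
  dir = (cos 330°, sin 330°) = (0.8660, -0.5000); from cell (5,5)
  next x-line at t=0.4041, next y-line at t=1.4000; Δt_x=1.1547, Δt_y=2.0000
    x: enter (6,5) at t=0.4041 ← occupied
  → r_3 = 0.4041
beam 4: φ=135°, α=60°
  dir = (cos 60°, sin 60°) = (0.5000, 0.8660); from cell (5,5)
  next x-line at t=0.7000, next y-line at t=0.3464; Δt_x=2.0000, Δt_y=1.1547
    y: enter (5,6) at t=0.3464
    x: enter (6,6) at t=0.7000 ← occupied
  → r_4 = 0.7000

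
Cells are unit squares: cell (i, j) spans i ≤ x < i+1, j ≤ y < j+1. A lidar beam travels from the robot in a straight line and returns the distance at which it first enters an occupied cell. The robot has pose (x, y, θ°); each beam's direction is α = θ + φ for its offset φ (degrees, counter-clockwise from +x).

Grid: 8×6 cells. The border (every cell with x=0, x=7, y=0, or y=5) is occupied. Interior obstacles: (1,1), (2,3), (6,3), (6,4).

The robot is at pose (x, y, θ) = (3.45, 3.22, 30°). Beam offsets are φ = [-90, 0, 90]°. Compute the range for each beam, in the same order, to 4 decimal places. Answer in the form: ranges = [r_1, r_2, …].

ranges = [2.5634, 2.9445, 0.9000]

beam 1: φ=-90°, α=300°
  cosα=0.5000 sinα=-0.8660 | (3,3) | tMaxX 1.1000 tMaxY 0.2540 | tΔX 2.0000 tΔY 1.1547
    t=0.2540 [y] (3,2)
    t=1.1000 [x] (4,2)
    t=1.4087 [y] (4,1)
    t=2.5634 [y] (4,0) — stop
  → r_1 = 2.5634
beam 2: φ=0°, α=30°
  cosα=0.8660 sinα=0.5000 | (3,3) | tMaxX 0.6351 tMaxY 1.5600 | tΔX 1.1547 tΔY 2.0000
    t=0.6351 [x] (4,3)
    t=1.5600 [y] (4,4)
    t=1.7898 [x] (5,4)
    t=2.9445 [x] (6,4) — stop
  → r_2 = 2.9445
beam 3: φ=90°, α=120°
  cosα=-0.5000 sinα=0.8660 | (3,3) | tMaxX 0.9000 tMaxY 0.9007 | tΔX 2.0000 tΔY 1.1547
    t=0.9000 [x] (2,3) — stop
  → r_3 = 0.9000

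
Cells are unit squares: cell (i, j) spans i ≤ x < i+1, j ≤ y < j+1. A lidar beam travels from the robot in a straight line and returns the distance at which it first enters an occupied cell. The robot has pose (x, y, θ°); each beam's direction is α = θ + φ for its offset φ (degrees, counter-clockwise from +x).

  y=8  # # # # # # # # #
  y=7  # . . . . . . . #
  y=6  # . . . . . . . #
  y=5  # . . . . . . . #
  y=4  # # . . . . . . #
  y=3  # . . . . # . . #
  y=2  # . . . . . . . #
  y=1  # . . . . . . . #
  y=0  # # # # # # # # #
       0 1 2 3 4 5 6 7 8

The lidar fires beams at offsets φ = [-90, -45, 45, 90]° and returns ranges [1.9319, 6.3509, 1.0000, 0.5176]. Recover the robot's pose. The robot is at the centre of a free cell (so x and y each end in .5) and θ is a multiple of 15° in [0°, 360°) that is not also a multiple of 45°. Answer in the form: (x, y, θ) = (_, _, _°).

Enumerate (i+0.5, j+0.5, θ) over the 47 free cells and 16 admissible headings. For each, cast all 4 beams and compare to the given ranges.
  (3.5, 6.5, 15°): beam 1 = 5.6940 ≠ 1.9319 ✗
  (6.5, 6.5, 60°): beam 1 = 1.7321 ≠ 1.9319 ✗
  (5.5, 2.5, 60°): beam 1 = 2.8868 ≠ 1.9319 ✗
  (2.5, 4.5, 75°): beam 1 = 2.5882 ≠ 1.9319 ✗
  …
  (7.5, 7.5, 255°): r_1=1.9319, r_2=6.3509, r_3=1.0000, r_4=0.5176 — all match ✓
Only this pose fits every beam.

(x, y, θ) = (7.5, 7.5, 255°)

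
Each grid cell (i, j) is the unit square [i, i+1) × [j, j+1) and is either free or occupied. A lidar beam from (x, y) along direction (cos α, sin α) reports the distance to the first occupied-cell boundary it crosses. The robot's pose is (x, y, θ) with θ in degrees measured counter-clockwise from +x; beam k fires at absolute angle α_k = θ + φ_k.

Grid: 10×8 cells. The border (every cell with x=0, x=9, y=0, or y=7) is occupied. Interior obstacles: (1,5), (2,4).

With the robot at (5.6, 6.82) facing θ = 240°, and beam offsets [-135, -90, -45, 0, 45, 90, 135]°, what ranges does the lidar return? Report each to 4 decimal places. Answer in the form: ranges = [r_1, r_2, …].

ranges = [0.1863, 0.3600, 3.7270, 6.7204, 6.0253, 3.9260, 0.6955]

beam 1: φ=-135°, α=105°
  dir = (cos 105°, sin 105°) = (-0.2588, 0.9659); from cell (5,6)
  next x-line at t=2.3182, next y-line at t=0.1863; Δt_x=3.8637, Δt_y=1.0353
    y: enter (5,7) at t=0.1863 ← occupied
  → r_1 = 0.1863
beam 2: φ=-90°, α=150°
  dir = (cos 150°, sin 150°) = (-0.8660, 0.5000); from cell (5,6)
  next x-line at t=0.6928, next y-line at t=0.3600; Δt_x=1.1547, Δt_y=2.0000
    y: enter (5,7) at t=0.3600 ← occupied
  → r_2 = 0.3600
beam 3: φ=-45°, α=195°
  dir = (cos 195°, sin 195°) = (-0.9659, -0.2588); from cell (5,6)
  next x-line at t=0.6212, next y-line at t=3.1682; Δt_x=1.0353, Δt_y=3.8637
    x: enter (4,6) at t=0.6212
    x: enter (3,6) at t=1.6564
    x: enter (2,6) at t=2.6917
    y: enter (2,5) at t=3.1682
    x: enter (1,5) at t=3.7270 ← occupied
  → r_3 = 3.7270
beam 4: φ=0°, α=240°
  dir = (cos 240°, sin 240°) = (-0.5000, -0.8660); from cell (5,6)
  next x-line at t=1.2000, next y-line at t=0.9469; Δt_x=2.0000, Δt_y=1.1547
    y: enter (5,5) at t=0.9469
    x: enter (4,5) at t=1.2000
    y: enter (4,4) at t=2.1016
    x: enter (3,4) at t=3.2000
    y: enter (3,3) at t=3.2563
    y: enter (3,2) at t=4.4110
    x: enter (2,2) at t=5.2000
    y: enter (2,1) at t=5.5657
    y: enter (2,0) at t=6.7204 ← occupied
  → r_4 = 6.7204
beam 5: φ=45°, α=285°
  dir = (cos 285°, sin 285°) = (0.2588, -0.9659); from cell (5,6)
  next x-line at t=1.5455, next y-line at t=0.8489; Δt_x=3.8637, Δt_y=1.0353
    y: enter (5,5) at t=0.8489
    x: enter (6,5) at t=1.5455
    y: enter (6,4) at t=1.8842
    y: enter (6,3) at t=2.9195
    y: enter (6,2) at t=3.9548
    y: enter (6,1) at t=4.9900
    x: enter (7,1) at t=5.4092
    y: enter (7,0) at t=6.0253 ← occupied
  → r_5 = 6.0253
beam 6: φ=90°, α=330°
  dir = (cos 330°, sin 330°) = (0.8660, -0.5000); from cell (5,6)
  next x-line at t=0.4619, next y-line at t=1.6400; Δt_x=1.1547, Δt_y=2.0000
    x: enter (6,6) at t=0.4619
    x: enter (7,6) at t=1.6166
    y: enter (7,5) at t=1.6400
    x: enter (8,5) at t=2.7713
    y: enter (8,4) at t=3.6400
    x: enter (9,4) at t=3.9260 ← occupied
  → r_6 = 3.9260
beam 7: φ=135°, α=15°
  dir = (cos 15°, sin 15°) = (0.9659, 0.2588); from cell (5,6)
  next x-line at t=0.4141, next y-line at t=0.6955; Δt_x=1.0353, Δt_y=3.8637
    x: enter (6,6) at t=0.4141
    y: enter (6,7) at t=0.6955 ← occupied
  → r_7 = 0.6955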